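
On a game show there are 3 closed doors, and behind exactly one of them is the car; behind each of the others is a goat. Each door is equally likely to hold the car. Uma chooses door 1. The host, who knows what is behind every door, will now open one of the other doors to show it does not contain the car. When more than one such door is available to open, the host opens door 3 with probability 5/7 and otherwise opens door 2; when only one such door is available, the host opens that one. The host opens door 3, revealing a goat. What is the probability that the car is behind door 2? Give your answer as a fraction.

Consider each possible location of the car in turn.
If it is behind door 1 (prior 1/3): door 3 is available, opened with probability 5/7; weight (1/3)·(5/7) = 5/21.
If it is behind door 2 (prior 1/3): only door 3 is available, probability 1; weight (1/3)·1 = 1/3.
If it is behind door 3 (prior 1/3): the host opened door 3, so this case is ruled out; weight (1/3)·0 = 0.
The weights sum to 4/7.
So P(the car behind door 2 | the host opened door 3) = (1/3) / (4/7) = 7/12.

7/12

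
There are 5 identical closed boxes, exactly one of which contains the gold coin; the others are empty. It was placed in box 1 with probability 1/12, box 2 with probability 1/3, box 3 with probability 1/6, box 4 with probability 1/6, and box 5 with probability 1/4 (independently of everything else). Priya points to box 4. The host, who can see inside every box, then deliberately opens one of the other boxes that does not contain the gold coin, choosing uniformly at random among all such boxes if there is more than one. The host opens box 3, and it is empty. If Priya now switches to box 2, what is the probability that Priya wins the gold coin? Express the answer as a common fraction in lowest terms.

8/19

Apply Bayes' rule, conditioning on where the gold coin actually is.
If it is in box 1 (prior 1/12): the host has 3 equally likely choices, so probability 1/3; weight (1/12)·(1/3) = 1/36.
If it is in box 2 (prior 1/3): the host has 3 equally likely choices, so probability 1/3; weight (1/3)·(1/3) = 1/9.
If it is in box 3 (prior 1/6): the host opened box 3, so this case is ruled out; weight (1/6)·0 = 0.
If it is in box 4 (prior 1/6): the host has 4 equally likely choices, so probability 1/4; weight (1/6)·(1/4) = 1/24.
If it is in box 5 (prior 1/4): the host has 3 equally likely choices, so probability 1/3; weight (1/4)·(1/3) = 1/12.
The weights sum to 19/72.
So P(the gold coin in box 2 | the host opened box 3) = (1/9) / (19/72) = 8/19.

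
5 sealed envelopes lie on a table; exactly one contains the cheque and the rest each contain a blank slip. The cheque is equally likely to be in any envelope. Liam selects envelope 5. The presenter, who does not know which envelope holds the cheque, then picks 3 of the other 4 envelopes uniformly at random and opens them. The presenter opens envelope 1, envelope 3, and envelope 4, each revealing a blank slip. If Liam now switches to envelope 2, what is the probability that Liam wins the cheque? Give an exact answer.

Consider each possible location of the cheque in turn.
If it is in any of envelopes 1, 3, and 4 (prior 1/5 each): that envelope was opened and seen not to hold the prize — ruled out; weight (1/5)·0 = 0 each.
If it is in either of envelopes 2 and 5 (prior 1/5 each): the presenter picks exactly this set with probability 1/4 regardless, and none is the prize; weight (1/5)·(1/4) = 1/20 each.
The weights sum to 1/10.
So P(the cheque in envelope 2 | the presenter opened envelope 1, envelope 3, and envelope 4) = (1/20) / (1/10) = 1/2.

1/2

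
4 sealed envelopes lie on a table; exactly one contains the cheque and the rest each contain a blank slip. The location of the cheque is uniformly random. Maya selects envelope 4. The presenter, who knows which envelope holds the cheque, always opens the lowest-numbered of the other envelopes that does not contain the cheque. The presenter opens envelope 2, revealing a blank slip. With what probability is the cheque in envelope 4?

Condition on the true location of the cheque.
If it is in envelope 1 (prior 1/4): envelope 2 is the lowest-numbered option available, probability 1; weight (1/4)·1 = 1/4.
If it is in envelope 2 (prior 1/4): the presenter opened envelope 2, so this case is ruled out; weight (1/4)·0 = 0.
If it is in either of envelopes 3 and 4 (prior 1/4 each): the presenter would have opened envelope 1 instead, probability 0; weight (1/4)·0 = 0 each.
The weights sum to 1/4.
So P(the cheque in envelope 4 | the presenter opened envelope 2) = 0 / (1/4) = 0.

0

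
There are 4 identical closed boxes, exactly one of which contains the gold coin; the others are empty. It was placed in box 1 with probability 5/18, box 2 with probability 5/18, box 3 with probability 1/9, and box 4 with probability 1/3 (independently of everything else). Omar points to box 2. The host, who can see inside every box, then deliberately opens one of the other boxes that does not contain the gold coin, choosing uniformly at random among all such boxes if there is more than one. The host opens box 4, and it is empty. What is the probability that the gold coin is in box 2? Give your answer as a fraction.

10/31

Condition on the true location of the gold coin.
If it is in box 1 (prior 5/18): the host has 2 equally likely choices, so probability 1/2; weight (5/18)·(1/2) = 5/36.
If it is in box 2 (prior 5/18): the host has 3 equally likely choices, so probability 1/3; weight (5/18)·(1/3) = 5/54.
If it is in box 3 (prior 1/9): the host has 2 equally likely choices, so probability 1/2; weight (1/9)·(1/2) = 1/18.
If it is in box 4 (prior 1/3): the host opened box 4, so this case is ruled out; weight (1/3)·0 = 0.
The weights sum to 31/108.
So P(the gold coin in box 2 | the host opened box 4) = (5/54) / (31/108) = 10/31.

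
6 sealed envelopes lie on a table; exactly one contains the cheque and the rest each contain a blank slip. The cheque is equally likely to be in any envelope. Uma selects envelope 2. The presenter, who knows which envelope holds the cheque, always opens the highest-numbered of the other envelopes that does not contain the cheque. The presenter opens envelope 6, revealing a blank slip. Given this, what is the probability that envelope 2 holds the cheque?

Consider each possible location of the cheque in turn.
If it is in any of envelopes 1, 2, 3, 4, and 5 (prior 1/6 each): envelope 6 is the highest-numbered option available, probability 1; weight (1/6)·1 = 1/6 each.
If it is in envelope 6 (prior 1/6): the presenter opened envelope 6, so this case is ruled out; weight (1/6)·0 = 0.
The weights sum to 5/6.
So P(the cheque in envelope 2 | the presenter opened envelope 6) = (1/6) / (5/6) = 1/5.

1/5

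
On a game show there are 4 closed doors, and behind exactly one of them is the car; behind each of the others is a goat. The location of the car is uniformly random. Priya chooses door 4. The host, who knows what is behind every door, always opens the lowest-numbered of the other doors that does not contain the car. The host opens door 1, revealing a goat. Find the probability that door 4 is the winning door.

1/3

Consider each possible location of the car in turn.
If it is behind door 1 (prior 1/4): the host opened door 1, so this case is ruled out; weight (1/4)·0 = 0.
If it is behind any of doors 2, 3, and 4 (prior 1/4 each): door 1 is the lowest-numbered option available, probability 1; weight (1/4)·1 = 1/4 each.
The weights sum to 3/4.
So P(the car behind door 4 | the host opened door 1) = (1/4) / (3/4) = 1/3.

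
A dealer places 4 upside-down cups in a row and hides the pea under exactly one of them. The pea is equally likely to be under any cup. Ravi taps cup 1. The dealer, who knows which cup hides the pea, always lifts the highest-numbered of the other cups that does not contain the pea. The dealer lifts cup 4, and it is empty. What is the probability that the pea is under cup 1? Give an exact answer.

1/3

Consider each possible location of the pea in turn.
If it is under any of cups 1, 2, and 3 (prior 1/4 each): cup 4 is the highest-numbered option available, probability 1; weight (1/4)·1 = 1/4 each.
If it is under cup 4 (prior 1/4): the dealer opened cup 4, so this case is ruled out; weight (1/4)·0 = 0.
The weights sum to 3/4.
So P(the pea under cup 1 | the dealer opened cup 4) = (1/4) / (3/4) = 1/3.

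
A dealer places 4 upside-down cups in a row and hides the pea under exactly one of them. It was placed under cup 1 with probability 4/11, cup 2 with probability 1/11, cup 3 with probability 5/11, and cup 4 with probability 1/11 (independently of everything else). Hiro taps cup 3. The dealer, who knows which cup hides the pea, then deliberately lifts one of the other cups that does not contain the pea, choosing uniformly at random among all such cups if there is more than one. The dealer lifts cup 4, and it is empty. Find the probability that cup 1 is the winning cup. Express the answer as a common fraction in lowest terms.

Apply Bayes' rule, conditioning on where the pea actually is.
If it is under cup 1 (prior 4/11): the dealer has 2 equally likely choices, so probability 1/2; weight (4/11)·(1/2) = 2/11.
If it is under cup 2 (prior 1/11): the dealer has 2 equally likely choices, so probability 1/2; weight (1/11)·(1/2) = 1/22.
If it is under cup 3 (prior 5/11): the dealer has 3 equally likely choices, so probability 1/3; weight (5/11)·(1/3) = 5/33.
If it is under cup 4 (prior 1/11): the dealer opened cup 4, so this case is ruled out; weight (1/11)·0 = 0.
The weights sum to 25/66.
So P(the pea under cup 1 | the dealer opened cup 4) = (2/11) / (25/66) = 12/25.

12/25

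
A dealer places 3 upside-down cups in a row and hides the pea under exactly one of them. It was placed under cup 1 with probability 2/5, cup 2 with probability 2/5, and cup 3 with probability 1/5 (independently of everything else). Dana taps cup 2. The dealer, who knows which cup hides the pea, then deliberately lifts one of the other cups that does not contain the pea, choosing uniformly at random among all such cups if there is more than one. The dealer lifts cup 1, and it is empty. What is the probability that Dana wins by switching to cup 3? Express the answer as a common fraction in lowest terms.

Consider each possible location of the pea in turn.
If it is under cup 1 (prior 2/5): the dealer opened cup 1, so this case is ruled out; weight (2/5)·0 = 0.
If it is under cup 2 (prior 2/5): the dealer has 2 equally likely choices, so probability 1/2; weight (2/5)·(1/2) = 1/5.
If it is under cup 3 (prior 1/5): the dealer has no choice, probability 1; weight (1/5)·1 = 1/5.
The weights sum to 2/5.
So P(the pea under cup 3 | the dealer opened cup 1) = (1/5) / (2/5) = 1/2.

1/2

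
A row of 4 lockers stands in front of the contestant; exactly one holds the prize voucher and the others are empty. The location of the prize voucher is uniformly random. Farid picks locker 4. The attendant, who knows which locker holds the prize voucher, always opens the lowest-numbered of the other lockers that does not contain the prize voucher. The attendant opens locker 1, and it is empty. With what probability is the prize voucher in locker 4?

Condition on the true location of the prize voucher.
If it is in locker 1 (prior 1/4): the attendant opened locker 1, so this case is ruled out; weight (1/4)·0 = 0.
If it is in any of lockers 2, 3, and 4 (prior 1/4 each): locker 1 is the lowest-numbered option available, probability 1; weight (1/4)·1 = 1/4 each.
The weights sum to 3/4.
So P(the prize voucher in locker 4 | the attendant opened locker 1) = (1/4) / (3/4) = 1/3.

1/3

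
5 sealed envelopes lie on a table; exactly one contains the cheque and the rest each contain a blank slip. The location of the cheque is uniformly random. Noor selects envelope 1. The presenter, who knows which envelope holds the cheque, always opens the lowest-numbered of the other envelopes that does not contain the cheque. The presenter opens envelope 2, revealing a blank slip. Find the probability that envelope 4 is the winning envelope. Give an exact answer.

1/4

Condition on the true location of the cheque.
If it is in any of envelopes 1, 3, 4, and 5 (prior 1/5 each): envelope 2 is the lowest-numbered option available, probability 1; weight (1/5)·1 = 1/5 each.
If it is in envelope 2 (prior 1/5): the presenter opened envelope 2, so this case is ruled out; weight (1/5)·0 = 0.
The weights sum to 4/5.
So P(the cheque in envelope 4 | the presenter opened envelope 2) = (1/5) / (4/5) = 1/4.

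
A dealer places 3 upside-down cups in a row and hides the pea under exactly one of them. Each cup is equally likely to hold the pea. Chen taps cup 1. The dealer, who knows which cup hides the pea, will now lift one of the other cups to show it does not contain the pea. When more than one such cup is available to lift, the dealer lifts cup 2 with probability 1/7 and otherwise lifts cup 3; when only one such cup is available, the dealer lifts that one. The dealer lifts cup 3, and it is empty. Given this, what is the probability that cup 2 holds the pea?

7/13

Apply Bayes' rule, conditioning on where the pea actually is.
If it is under cup 1 (prior 1/3): cup 2 is available but not opened, probability 6/7; weight (1/3)·(6/7) = 2/7.
If it is under cup 2 (prior 1/3): only cup 3 is available, probability 1; weight (1/3)·1 = 1/3.
If it is under cup 3 (prior 1/3): the dealer opened cup 3, so this case is ruled out; weight (1/3)·0 = 0.
The weights sum to 13/21.
So P(the pea under cup 2 | the dealer opened cup 3) = (1/3) / (13/21) = 7/13.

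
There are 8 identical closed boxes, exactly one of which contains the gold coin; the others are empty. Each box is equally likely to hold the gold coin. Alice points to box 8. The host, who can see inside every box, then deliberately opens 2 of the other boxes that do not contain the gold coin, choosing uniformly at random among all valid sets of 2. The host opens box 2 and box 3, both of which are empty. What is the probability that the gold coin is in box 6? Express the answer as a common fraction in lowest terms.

Consider each possible location of the gold coin in turn.
If it is in any of boxes 1, 4, 5, 6, and 7 (prior 1/8 each): the host has 15 equally likely choices, so probability 1/15; weight (1/8)·(1/15) = 1/120 each.
If it is in either of boxes 2 and 3 (prior 1/8 each): that box was opened and seen not to hold the prize — ruled out; weight (1/8)·0 = 0 each.
If it is in box 8 (prior 1/8): the host has 21 equally likely choices, so probability 1/21; weight (1/8)·(1/21) = 1/168.
The weights sum to 1/21.
So P(the gold coin in box 6 | the host opened box 2 and box 3) = (1/120) / (1/21) = 7/40.

7/40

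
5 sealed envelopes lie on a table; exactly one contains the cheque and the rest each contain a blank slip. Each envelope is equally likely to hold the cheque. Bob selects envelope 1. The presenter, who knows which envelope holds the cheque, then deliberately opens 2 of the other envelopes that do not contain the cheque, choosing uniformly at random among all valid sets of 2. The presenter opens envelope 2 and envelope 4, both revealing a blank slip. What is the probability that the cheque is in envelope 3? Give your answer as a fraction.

Condition on the true location of the cheque.
If it is in envelope 1 (prior 1/5): the presenter has 6 equally likely choices, so probability 1/6; weight (1/5)·(1/6) = 1/30.
If it is in either of envelopes 2 and 4 (prior 1/5 each): that envelope was opened and seen not to hold the prize — ruled out; weight (1/5)·0 = 0 each.
If it is in either of envelopes 3 and 5 (prior 1/5 each): the presenter has 3 equally likely choices, so probability 1/3; weight (1/5)·(1/3) = 1/15 each.
The weights sum to 1/6.
So P(the cheque in envelope 3 | the presenter opened envelope 2 and envelope 4) = (1/15) / (1/6) = 2/5.

2/5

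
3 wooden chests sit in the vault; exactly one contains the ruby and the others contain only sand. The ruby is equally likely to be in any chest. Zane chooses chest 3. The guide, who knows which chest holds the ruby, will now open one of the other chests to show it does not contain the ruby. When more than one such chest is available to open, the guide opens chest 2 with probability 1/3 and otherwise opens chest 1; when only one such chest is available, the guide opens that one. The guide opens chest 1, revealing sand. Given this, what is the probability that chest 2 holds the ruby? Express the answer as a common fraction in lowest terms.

Apply Bayes' rule, conditioning on where the ruby actually is.
If it is in chest 1 (prior 1/3): the guide opened chest 1, so this case is ruled out; weight (1/3)·0 = 0.
If it is in chest 2 (prior 1/3): only chest 1 is available, probability 1; weight (1/3)·1 = 1/3.
If it is in chest 3 (prior 1/3): chest 2 is available but not opened, probability 2/3; weight (1/3)·(2/3) = 2/9.
The weights sum to 5/9.
So P(the ruby in chest 2 | the guide opened chest 1) = (1/3) / (5/9) = 3/5.

3/5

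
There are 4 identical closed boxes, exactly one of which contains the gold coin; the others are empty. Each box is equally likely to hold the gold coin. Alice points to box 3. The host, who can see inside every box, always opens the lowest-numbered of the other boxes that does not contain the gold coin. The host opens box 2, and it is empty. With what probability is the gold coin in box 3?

0

Condition on the true location of the gold coin.
If it is in box 1 (prior 1/4): box 2 is the lowest-numbered option available, probability 1; weight (1/4)·1 = 1/4.
If it is in box 2 (prior 1/4): the host opened box 2, so this case is ruled out; weight (1/4)·0 = 0.
If it is in either of boxes 3 and 4 (prior 1/4 each): the host would have opened box 1 instead, probability 0; weight (1/4)·0 = 0 each.
The weights sum to 1/4.
So P(the gold coin in box 3 | the host opened box 2) = 0 / (1/4) = 0.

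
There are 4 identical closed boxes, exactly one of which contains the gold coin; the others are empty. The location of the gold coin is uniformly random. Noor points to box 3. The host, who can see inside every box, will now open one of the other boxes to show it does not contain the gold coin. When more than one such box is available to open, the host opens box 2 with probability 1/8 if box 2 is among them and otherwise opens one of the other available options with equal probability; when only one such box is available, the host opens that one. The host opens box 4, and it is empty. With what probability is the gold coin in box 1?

14/29

Condition on the true location of the gold coin.
If it is in box 1 (prior 1/4): box 2 is available but not opened, probability 7/8; weight (1/4)·(7/8) = 7/32.
If it is in box 2 (prior 1/4): box 2 holds the prize so is unavailable; the host chooses uniformly among the 2 others, probability 1/2; weight (1/4)·(1/2) = 1/8.
If it is in box 3 (prior 1/4): box 2 is available but not opened; box 4 gets probability (1 − 1/8)/2 = 7/16; weight (1/4)·(7/16) = 7/64.
If it is in box 4 (prior 1/4): the host opened box 4, so this case is ruled out; weight (1/4)·0 = 0.
The weights sum to 29/64.
So P(the gold coin in box 1 | the host opened box 4) = (7/32) / (29/64) = 14/29.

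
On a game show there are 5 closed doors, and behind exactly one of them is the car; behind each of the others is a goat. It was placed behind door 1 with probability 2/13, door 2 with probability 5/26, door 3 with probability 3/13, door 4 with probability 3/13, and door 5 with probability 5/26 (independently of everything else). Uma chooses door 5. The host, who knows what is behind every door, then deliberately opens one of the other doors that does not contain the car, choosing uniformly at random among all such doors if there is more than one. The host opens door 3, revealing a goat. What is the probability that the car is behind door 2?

Consider each possible location of the car in turn.
If it is behind door 1 (prior 2/13): the host has 3 equally likely choices, so probability 1/3; weight (2/13)·(1/3) = 2/39.
If it is behind door 2 (prior 5/26): the host has 3 equally likely choices, so probability 1/3; weight (5/26)·(1/3) = 5/78.
If it is behind door 3 (prior 3/13): the host opened door 3, so this case is ruled out; weight (3/13)·0 = 0.
If it is behind door 4 (prior 3/13): the host has 3 equally likely choices, so probability 1/3; weight (3/13)·(1/3) = 1/13.
If it is behind door 5 (prior 5/26): the host has 4 equally likely choices, so probability 1/4; weight (5/26)·(1/4) = 5/104.
The weights sum to 25/104.
So P(the car behind door 2 | the host opened door 3) = (5/78) / (25/104) = 4/15.

4/15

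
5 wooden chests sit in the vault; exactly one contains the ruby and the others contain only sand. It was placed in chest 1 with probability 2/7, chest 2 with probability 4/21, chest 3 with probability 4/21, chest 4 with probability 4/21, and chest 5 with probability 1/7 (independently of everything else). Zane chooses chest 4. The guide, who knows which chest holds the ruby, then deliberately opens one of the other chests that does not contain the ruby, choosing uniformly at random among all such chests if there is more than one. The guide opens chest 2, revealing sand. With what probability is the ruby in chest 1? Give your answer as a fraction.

Condition on the true location of the ruby.
If it is in chest 1 (prior 2/7): the guide has 3 equally likely choices, so probability 1/3; weight (2/7)·(1/3) = 2/21.
If it is in chest 2 (prior 4/21): the guide opened chest 2, so this case is ruled out; weight (4/21)·0 = 0.
If it is in chest 3 (prior 4/21): the guide has 3 equally likely choices, so probability 1/3; weight (4/21)·(1/3) = 4/63.
If it is in chest 4 (prior 4/21): the guide has 4 equally likely choices, so probability 1/4; weight (4/21)·(1/4) = 1/21.
If it is in chest 5 (prior 1/7): the guide has 3 equally likely choices, so probability 1/3; weight (1/7)·(1/3) = 1/21.
The weights sum to 16/63.
So P(the ruby in chest 1 | the guide opened chest 2) = (2/21) / (16/63) = 3/8.

3/8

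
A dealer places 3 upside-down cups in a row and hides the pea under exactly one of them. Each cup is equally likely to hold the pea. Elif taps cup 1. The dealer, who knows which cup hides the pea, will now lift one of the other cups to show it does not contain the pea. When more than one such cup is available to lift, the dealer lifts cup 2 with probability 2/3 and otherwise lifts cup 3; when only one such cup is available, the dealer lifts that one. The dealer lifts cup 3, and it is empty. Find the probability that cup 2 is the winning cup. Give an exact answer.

Apply Bayes' rule, conditioning on where the pea actually is.
If it is under cup 1 (prior 1/3): cup 2 is available but not opened, probability 1/3; weight (1/3)·(1/3) = 1/9.
If it is under cup 2 (prior 1/3): only cup 3 is available, probability 1; weight (1/3)·1 = 1/3.
If it is under cup 3 (prior 1/3): the dealer opened cup 3, so this case is ruled out; weight (1/3)·0 = 0.
The weights sum to 4/9.
So P(the pea under cup 2 | the dealer opened cup 3) = (1/3) / (4/9) = 3/4.

3/4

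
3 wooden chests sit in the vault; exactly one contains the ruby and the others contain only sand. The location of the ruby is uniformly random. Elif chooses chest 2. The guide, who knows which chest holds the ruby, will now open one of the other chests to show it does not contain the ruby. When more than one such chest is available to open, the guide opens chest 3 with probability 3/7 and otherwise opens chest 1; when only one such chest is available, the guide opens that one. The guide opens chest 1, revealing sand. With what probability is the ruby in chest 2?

4/11

Consider each possible location of the ruby in turn.
If it is in chest 1 (prior 1/3): the guide opened chest 1, so this case is ruled out; weight (1/3)·0 = 0.
If it is in chest 2 (prior 1/3): chest 3 is available but not opened, probability 4/7; weight (1/3)·(4/7) = 4/21.
If it is in chest 3 (prior 1/3): only chest 1 is available, probability 1; weight (1/3)·1 = 1/3.
The weights sum to 11/21.
So P(the ruby in chest 2 | the guide opened chest 1) = (4/21) / (11/21) = 4/11.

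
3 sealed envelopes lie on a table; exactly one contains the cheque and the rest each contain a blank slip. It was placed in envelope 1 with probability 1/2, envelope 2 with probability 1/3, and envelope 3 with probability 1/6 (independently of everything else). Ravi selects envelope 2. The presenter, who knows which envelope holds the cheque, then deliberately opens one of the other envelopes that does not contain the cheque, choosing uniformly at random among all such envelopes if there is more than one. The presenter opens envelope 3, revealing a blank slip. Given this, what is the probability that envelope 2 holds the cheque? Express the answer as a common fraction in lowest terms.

1/4

Condition on the true location of the cheque.
If it is in envelope 1 (prior 1/2): the presenter has no choice, probability 1; weight (1/2)·1 = 1/2.
If it is in envelope 2 (prior 1/3): the presenter has 2 equally likely choices, so probability 1/2; weight (1/3)·(1/2) = 1/6.
If it is in envelope 3 (prior 1/6): the presenter opened envelope 3, so this case is ruled out; weight (1/6)·0 = 0.
The weights sum to 2/3.
So P(the cheque in envelope 2 | the presenter opened envelope 3) = (1/6) / (2/3) = 1/4.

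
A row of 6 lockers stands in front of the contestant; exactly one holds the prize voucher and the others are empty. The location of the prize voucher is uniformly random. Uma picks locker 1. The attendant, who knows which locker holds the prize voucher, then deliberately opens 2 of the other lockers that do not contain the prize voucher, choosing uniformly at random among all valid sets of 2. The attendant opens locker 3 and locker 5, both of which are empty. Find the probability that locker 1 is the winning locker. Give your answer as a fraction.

Condition on the true location of the prize voucher.
If it is in locker 1 (prior 1/6): the attendant has 10 equally likely choices, so probability 1/10; weight (1/6)·(1/10) = 1/60.
If it is in any of lockers 2, 4, and 6 (prior 1/6 each): the attendant has 6 equally likely choices, so probability 1/6; weight (1/6)·(1/6) = 1/36 each.
If it is in either of lockers 3 and 5 (prior 1/6 each): that locker was opened and seen not to hold the prize — ruled out; weight (1/6)·0 = 0 each.
The weights sum to 1/10.
So P(the prize voucher in locker 1 | the attendant opened locker 3 and locker 5) = (1/60) / (1/10) = 1/6.

1/6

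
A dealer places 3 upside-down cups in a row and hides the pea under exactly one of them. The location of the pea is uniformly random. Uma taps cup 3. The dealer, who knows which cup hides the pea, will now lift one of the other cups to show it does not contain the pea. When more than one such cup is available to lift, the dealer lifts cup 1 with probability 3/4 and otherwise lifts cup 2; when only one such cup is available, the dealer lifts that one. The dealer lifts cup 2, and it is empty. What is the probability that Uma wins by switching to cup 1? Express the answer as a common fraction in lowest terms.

4/5

Condition on the true location of the pea.
If it is under cup 1 (prior 1/3): only cup 2 is available, probability 1; weight (1/3)·1 = 1/3.
If it is under cup 2 (prior 1/3): the dealer opened cup 2, so this case is ruled out; weight (1/3)·0 = 0.
If it is under cup 3 (prior 1/3): cup 1 is available but not opened, probability 1/4; weight (1/3)·(1/4) = 1/12.
The weights sum to 5/12.
So P(the pea under cup 1 | the dealer opened cup 2) = (1/3) / (5/12) = 4/5.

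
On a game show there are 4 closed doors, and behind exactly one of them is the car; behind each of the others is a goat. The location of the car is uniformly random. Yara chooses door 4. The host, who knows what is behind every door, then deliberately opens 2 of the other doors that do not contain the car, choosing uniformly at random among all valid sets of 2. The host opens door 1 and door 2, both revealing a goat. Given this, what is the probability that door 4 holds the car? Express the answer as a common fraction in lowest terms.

Apply Bayes' rule, conditioning on where the car actually is.
If it is behind either of doors 1 and 2 (prior 1/4 each): that door was opened and seen not to hold the prize — ruled out; weight (1/4)·0 = 0 each.
If it is behind door 3 (prior 1/4): the host has no choice, probability 1; weight (1/4)·1 = 1/4.
If it is behind door 4 (prior 1/4): the host has 3 equally likely choices, so probability 1/3; weight (1/4)·(1/3) = 1/12.
The weights sum to 1/3.
So P(the car behind door 4 | the host opened door 1 and door 2) = (1/12) / (1/3) = 1/4.

1/4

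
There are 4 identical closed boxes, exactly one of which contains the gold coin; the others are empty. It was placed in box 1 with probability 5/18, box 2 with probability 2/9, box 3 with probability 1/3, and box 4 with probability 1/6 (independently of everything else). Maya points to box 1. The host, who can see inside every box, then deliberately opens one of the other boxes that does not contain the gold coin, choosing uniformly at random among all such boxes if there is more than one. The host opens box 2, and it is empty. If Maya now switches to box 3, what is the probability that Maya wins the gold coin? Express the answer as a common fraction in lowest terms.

Apply Bayes' rule, conditioning on where the gold coin actually is.
If it is in box 1 (prior 5/18): the host has 3 equally likely choices, so probability 1/3; weight (5/18)·(1/3) = 5/54.
If it is in box 2 (prior 2/9): the host opened box 2, so this case is ruled out; weight (2/9)·0 = 0.
If it is in box 3 (prior 1/3): the host has 2 equally likely choices, so probability 1/2; weight (1/3)·(1/2) = 1/6.
If it is in box 4 (prior 1/6): the host has 2 equally likely choices, so probability 1/2; weight (1/6)·(1/2) = 1/12.
The weights sum to 37/108.
So P(the gold coin in box 3 | the host opened box 2) = (1/6) / (37/108) = 18/37.

18/37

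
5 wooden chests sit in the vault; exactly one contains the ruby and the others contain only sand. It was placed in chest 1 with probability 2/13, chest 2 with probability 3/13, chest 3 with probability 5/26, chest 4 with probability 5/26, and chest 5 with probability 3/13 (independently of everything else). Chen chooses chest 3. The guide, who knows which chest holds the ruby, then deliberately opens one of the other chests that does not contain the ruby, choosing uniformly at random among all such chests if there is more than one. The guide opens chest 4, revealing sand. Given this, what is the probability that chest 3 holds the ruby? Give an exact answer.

Apply Bayes' rule, conditioning on where the ruby actually is.
If it is in chest 1 (prior 2/13): the guide has 3 equally likely choices, so probability 1/3; weight (2/13)·(1/3) = 2/39.
If it is in either of chests 2 and 5 (prior 3/13 each): the guide has 3 equally likely choices, so probability 1/3; weight (3/13)·(1/3) = 1/13 each.
If it is in chest 3 (prior 5/26): the guide has 4 equally likely choices, so probability 1/4; weight (5/26)·(1/4) = 5/104.
If it is in chest 4 (prior 5/26): the guide opened chest 4, so this case is ruled out; weight (5/26)·0 = 0.
The weights sum to 79/312.
So P(the ruby in chest 3 | the guide opened chest 4) = (5/104) / (79/312) = 15/79.

15/79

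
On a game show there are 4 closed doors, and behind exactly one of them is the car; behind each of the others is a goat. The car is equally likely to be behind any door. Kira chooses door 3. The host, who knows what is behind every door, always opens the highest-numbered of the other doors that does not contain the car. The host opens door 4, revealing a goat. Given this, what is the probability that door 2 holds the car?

Condition on the true location of the car.
If it is behind any of doors 1, 2, and 3 (prior 1/4 each): door 4 is the highest-numbered option available, probability 1; weight (1/4)·1 = 1/4 each.
If it is behind door 4 (prior 1/4): the host opened door 4, so this case is ruled out; weight (1/4)·0 = 0.
The weights sum to 3/4.
So P(the car behind door 2 | the host opened door 4) = (1/4) / (3/4) = 1/3.

1/3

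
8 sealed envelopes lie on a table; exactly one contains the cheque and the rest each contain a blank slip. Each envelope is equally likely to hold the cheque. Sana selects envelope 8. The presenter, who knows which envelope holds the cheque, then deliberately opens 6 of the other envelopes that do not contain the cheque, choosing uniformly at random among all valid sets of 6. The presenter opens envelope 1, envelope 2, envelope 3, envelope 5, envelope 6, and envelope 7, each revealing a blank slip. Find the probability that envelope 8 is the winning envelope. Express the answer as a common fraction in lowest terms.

1/8

Condition on the true location of the cheque.
If it is in any of envelopes 1, 2, 3, 5, 6, and 7 (prior 1/8 each): that envelope was opened and seen not to hold the prize — ruled out; weight (1/8)·0 = 0 each.
If it is in envelope 4 (prior 1/8): the presenter has no choice, probability 1; weight (1/8)·1 = 1/8.
If it is in envelope 8 (prior 1/8): the presenter has 7 equally likely choices, so probability 1/7; weight (1/8)·(1/7) = 1/56.
The weights sum to 1/7.
So P(the cheque in envelope 8 | the presenter opened envelope 1, envelope 2, envelope 3, envelope 5, envelope 6, and envelope 7) = (1/56) / (1/7) = 1/8.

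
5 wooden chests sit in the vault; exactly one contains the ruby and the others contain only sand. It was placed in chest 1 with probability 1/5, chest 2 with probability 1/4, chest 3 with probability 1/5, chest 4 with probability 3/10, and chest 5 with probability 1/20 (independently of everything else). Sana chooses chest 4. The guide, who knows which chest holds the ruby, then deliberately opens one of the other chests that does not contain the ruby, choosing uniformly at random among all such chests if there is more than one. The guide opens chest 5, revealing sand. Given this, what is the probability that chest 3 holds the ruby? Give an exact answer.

Consider each possible location of the ruby in turn.
If it is in either of chests 1 and 3 (prior 1/5 each): the guide has 3 equally likely choices, so probability 1/3; weight (1/5)·(1/3) = 1/15 each.
If it is in chest 2 (prior 1/4): the guide has 3 equally likely choices, so probability 1/3; weight (1/4)·(1/3) = 1/12.
If it is in chest 4 (prior 3/10): the guide has 4 equally likely choices, so probability 1/4; weight (3/10)·(1/4) = 3/40.
If it is in chest 5 (prior 1/20): the guide opened chest 5, so this case is ruled out; weight (1/20)·0 = 0.
The weights sum to 7/24.
So P(the ruby in chest 3 | the guide opened chest 5) = (1/15) / (7/24) = 8/35.

8/35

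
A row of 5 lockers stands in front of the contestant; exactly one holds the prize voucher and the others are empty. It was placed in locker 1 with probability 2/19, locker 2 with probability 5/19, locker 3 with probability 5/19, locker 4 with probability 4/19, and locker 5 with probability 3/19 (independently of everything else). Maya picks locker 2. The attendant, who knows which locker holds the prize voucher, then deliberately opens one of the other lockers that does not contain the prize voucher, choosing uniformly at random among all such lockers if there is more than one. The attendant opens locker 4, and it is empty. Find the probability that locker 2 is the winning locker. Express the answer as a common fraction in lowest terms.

3/11

Apply Bayes' rule, conditioning on where the prize voucher actually is.
If it is in locker 1 (prior 2/19): the attendant has 3 equally likely choices, so probability 1/3; weight (2/19)·(1/3) = 2/57.
If it is in locker 2 (prior 5/19): the attendant has 4 equally likely choices, so probability 1/4; weight (5/19)·(1/4) = 5/76.
If it is in locker 3 (prior 5/19): the attendant has 3 equally likely choices, so probability 1/3; weight (5/19)·(1/3) = 5/57.
If it is in locker 4 (prior 4/19): the attendant opened locker 4, so this case is ruled out; weight (4/19)·0 = 0.
If it is in locker 5 (prior 3/19): the attendant has 3 equally likely choices, so probability 1/3; weight (3/19)·(1/3) = 1/19.
The weights sum to 55/228.
So P(the prize voucher in locker 2 | the attendant opened locker 4) = (5/76) / (55/228) = 3/11.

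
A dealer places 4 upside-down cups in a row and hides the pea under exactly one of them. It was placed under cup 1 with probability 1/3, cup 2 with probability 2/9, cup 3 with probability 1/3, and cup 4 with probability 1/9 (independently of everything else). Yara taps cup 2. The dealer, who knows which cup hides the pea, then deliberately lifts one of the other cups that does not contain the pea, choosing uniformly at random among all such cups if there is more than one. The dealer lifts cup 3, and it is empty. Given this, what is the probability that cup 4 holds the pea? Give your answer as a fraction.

3/16

Condition on the true location of the pea.
If it is under cup 1 (prior 1/3): the dealer has 2 equally likely choices, so probability 1/2; weight (1/3)·(1/2) = 1/6.
If it is under cup 2 (prior 2/9): the dealer has 3 equally likely choices, so probability 1/3; weight (2/9)·(1/3) = 2/27.
If it is under cup 3 (prior 1/3): the dealer opened cup 3, so this case is ruled out; weight (1/3)·0 = 0.
If it is under cup 4 (prior 1/9): the dealer has 2 equally likely choices, so probability 1/2; weight (1/9)·(1/2) = 1/18.
The weights sum to 8/27.
So P(the pea under cup 4 | the dealer opened cup 3) = (1/18) / (8/27) = 3/16.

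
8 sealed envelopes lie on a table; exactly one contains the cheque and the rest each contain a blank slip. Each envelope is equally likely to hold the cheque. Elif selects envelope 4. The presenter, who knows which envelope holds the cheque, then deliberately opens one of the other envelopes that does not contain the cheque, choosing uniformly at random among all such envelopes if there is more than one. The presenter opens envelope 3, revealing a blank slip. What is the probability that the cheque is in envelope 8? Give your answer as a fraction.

Consider each possible location of the cheque in turn.
If it is in any of envelopes 1, 2, 5, 6, 7, and 8 (prior 1/8 each): the presenter has 6 equally likely choices, so probability 1/6; weight (1/8)·(1/6) = 1/48 each.
If it is in envelope 3 (prior 1/8): the presenter opened envelope 3, so this case is ruled out; weight (1/8)·0 = 0.
If it is in envelope 4 (prior 1/8): the presenter has 7 equally likely choices, so probability 1/7; weight (1/8)·(1/7) = 1/56.
The weights sum to 1/7.
So P(the cheque in envelope 8 | the presenter opened envelope 3) = (1/48) / (1/7) = 7/48.

7/48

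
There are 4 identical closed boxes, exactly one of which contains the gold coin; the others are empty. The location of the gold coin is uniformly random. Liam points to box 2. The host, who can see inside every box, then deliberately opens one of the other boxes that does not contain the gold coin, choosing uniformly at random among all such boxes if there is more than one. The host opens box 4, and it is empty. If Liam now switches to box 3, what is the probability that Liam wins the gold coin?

Consider each possible location of the gold coin in turn.
If it is in either of boxes 1 and 3 (prior 1/4 each): the host has 2 equally likely choices, so probability 1/2; weight (1/4)·(1/2) = 1/8 each.
If it is in box 2 (prior 1/4): the host has 3 equally likely choices, so probability 1/3; weight (1/4)·(1/3) = 1/12.
If it is in box 4 (prior 1/4): the host opened box 4, so this case is ruled out; weight (1/4)·0 = 0.
The weights sum to 1/3.
So P(the gold coin in box 3 | the host opened box 4) = (1/8) / (1/3) = 3/8.

3/8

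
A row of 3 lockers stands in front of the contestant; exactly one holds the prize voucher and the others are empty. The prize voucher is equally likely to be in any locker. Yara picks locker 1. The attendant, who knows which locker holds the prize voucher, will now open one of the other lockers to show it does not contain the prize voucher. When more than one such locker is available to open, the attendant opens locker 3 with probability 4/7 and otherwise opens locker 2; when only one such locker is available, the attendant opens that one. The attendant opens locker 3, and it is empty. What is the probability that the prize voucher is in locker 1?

Condition on the true location of the prize voucher.
If it is in locker 1 (prior 1/3): locker 3 is available, opened with probability 4/7; weight (1/3)·(4/7) = 4/21.
If it is in locker 2 (prior 1/3): only locker 3 is available, probability 1; weight (1/3)·1 = 1/3.
If it is in locker 3 (prior 1/3): the attendant opened locker 3, so this case is ruled out; weight (1/3)·0 = 0.
The weights sum to 11/21.
So P(the prize voucher in locker 1 | the attendant opened locker 3) = (4/21) / (11/21) = 4/11.

4/11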